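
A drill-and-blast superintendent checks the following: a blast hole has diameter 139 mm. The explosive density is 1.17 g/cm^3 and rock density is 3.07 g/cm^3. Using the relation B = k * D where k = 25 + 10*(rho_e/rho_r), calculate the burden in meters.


First, compute k:
rho_e / rho_r = 1.17 / 3.07 = 0.3811074919
k = 25 + 10 * 0.3811074919 = 28.81107492
Then, compute burden:
B = k * D / 1000 = 28.81107492 * 139 / 1000
= 4004.739414 / 1000
= 4.0047 m

4.0047 m


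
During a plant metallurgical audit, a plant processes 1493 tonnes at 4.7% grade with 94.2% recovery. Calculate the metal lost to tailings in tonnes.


Total metal in feed:
= 1493 * 4.7 / 100 = 70.171 tonnes
Metal recovered:
= 70.171 * 94.2 / 100 = 66.101082 tonnes
Metal lost to tailings:
= 70.171 - 66.101082
= 4.0699 tonnes

4.0699 tonnes


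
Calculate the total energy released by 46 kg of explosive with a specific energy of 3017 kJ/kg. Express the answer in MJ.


Energy = mass * specific_energy / 1000
= 46 * 3017 / 1000
= 138782 / 1000
= 138.782 MJ

138.782 MJ


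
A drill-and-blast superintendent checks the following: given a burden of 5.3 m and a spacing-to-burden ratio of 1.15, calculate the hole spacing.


6.095 m

Spacing = burden * ratio
= 5.3 * 1.15
= 6.095 m


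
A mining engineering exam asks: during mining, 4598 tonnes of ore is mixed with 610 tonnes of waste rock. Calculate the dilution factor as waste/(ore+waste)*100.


Total material = ore + waste
= 4598 + 610 = 5208 tonnes
Dilution = waste / total * 100
= 610 / 5208 * 100
= 0.1171274962 * 100
= 11.7127%

11.7127%


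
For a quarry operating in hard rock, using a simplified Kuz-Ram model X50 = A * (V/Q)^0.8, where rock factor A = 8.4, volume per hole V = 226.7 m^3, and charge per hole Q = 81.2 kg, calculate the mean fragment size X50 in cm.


Compute V/Q:
V/Q = 226.7 / 81.2 = 2.791871921
Raise to the power 0.8:
(V/Q)^0.8 = 2.791871921^0.8 = 2.273612209
Multiply by A:
X50 = 8.4 * 2.273612209
= 19.0983 cm

19.0983 cm


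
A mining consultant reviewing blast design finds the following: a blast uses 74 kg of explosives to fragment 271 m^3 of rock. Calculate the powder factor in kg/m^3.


Powder factor = explosive mass / rock volume
= 74 / 271
= 0.2731 kg/m^3

0.2731 kg/m^3


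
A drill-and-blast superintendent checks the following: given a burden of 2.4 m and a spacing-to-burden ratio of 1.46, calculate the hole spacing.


3.504 m

Spacing = burden * ratio
= 2.4 * 1.46
= 3.504 m


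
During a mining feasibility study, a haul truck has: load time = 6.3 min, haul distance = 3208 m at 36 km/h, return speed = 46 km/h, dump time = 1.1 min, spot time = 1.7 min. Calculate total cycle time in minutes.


Convert haul speed to m/min: 36 * 1000/60 = 600 m/min
Haul time = 3208 / 600 = 5.346666667 min
Convert return speed to m/min: 46 * 1000/60 = 766.6666667 m/min
Return time = 3208 / 766.6666667 = 4.184347826 min
Total cycle time:
= 6.3 + 5.346666667 + 1.1 + 4.184347826 + 1.7
= 18.631 min

18.631 min


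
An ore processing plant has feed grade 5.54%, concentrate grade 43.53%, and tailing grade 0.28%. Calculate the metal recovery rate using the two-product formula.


Using the two-product formula:
R = 100 * c * (f - t) / (f * (c - t))
Numerator = 100 * 43.53 * (5.54 - 0.28)
= 100 * 43.53 * 5.26
= 22896.78
Denominator = 5.54 * (43.53 - 0.28)
= 5.54 * 43.25
= 239.605
R = 22896.78 / 239.605
= 95.5605%

95.5605%


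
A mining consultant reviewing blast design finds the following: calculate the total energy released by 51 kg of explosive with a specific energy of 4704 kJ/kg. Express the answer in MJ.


Energy = mass * specific_energy / 1000
= 51 * 4704 / 1000
= 239904 / 1000
= 239.904 MJ

239.904 MJ


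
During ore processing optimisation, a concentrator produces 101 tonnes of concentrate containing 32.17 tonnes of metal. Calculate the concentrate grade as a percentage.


31.8515%

Grade = (metal in concentrate / concentrate mass) * 100
= (32.17 / 101) * 100
= 0.3185148515 * 100
= 31.8515%


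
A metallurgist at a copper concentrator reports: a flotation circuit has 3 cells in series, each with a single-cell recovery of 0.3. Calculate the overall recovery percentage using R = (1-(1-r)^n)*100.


Complement of single-cell recovery:
1 - r = 1 - 0.3 = 0.7
Raise to power n:
(1 - r)^3 = 0.7^3 = 0.343
Overall recovery:
R = (1 - 0.343) * 100
= 65.7%

65.7%


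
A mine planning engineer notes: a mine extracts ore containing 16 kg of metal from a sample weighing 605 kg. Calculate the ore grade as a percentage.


2.6446%

Ore grade = (metal mass / ore mass) * 100
= (16 / 605) * 100
= 0.02644628099 * 100
= 2.6446%


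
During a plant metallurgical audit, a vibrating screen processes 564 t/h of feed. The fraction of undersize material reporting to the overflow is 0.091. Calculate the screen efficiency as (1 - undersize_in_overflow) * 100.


90.9%

Screen efficiency = (1 - fraction of undersize in overflow) * 100
= (1 - 0.091) * 100
= 0.909 * 100
= 90.9%


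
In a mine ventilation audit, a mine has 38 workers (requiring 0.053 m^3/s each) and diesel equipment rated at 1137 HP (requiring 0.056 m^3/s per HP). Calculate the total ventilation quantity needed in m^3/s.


Airflow for workers:
Q_people = 38 * 0.053 = 2.014 m^3/s
Airflow for diesel equipment:
Q_diesel = 1137 * 0.056 = 63.672 m^3/s
Total ventilation:
Q_total = 2.014 + 63.672
= 65.686 m^3/s

65.686 m^3/s


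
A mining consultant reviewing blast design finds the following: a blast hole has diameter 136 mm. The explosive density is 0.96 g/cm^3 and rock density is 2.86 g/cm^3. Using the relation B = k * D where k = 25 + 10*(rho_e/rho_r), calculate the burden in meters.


3.8565 m

First, compute k:
rho_e / rho_r = 0.96 / 2.86 = 0.3356643357
k = 25 + 10 * 0.3356643357 = 28.35664336
Then, compute burden:
B = k * D / 1000 = 28.35664336 * 136 / 1000
= 3856.503497 / 1000
= 3.8565 m


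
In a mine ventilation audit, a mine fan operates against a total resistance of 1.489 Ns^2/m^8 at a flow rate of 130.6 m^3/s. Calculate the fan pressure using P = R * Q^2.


25396.92 Pa

Compute Q^2:
Q^2 = 130.6^2 = 17056.36
Compute pressure:
P = R * Q^2 = 1.489 * 17056.36
= 25396.92 Pa


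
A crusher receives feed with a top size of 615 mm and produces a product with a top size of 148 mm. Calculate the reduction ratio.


Reduction ratio = feed size / product size
= 615 / 148
= 4.1554

4.1554


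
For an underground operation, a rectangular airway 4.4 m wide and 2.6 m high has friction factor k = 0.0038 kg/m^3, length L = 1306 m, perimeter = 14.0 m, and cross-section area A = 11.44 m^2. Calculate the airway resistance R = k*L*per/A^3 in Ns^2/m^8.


0.0464 Ns^2/m^8

Compute the numerator:
k * L * per = 0.0038 * 1306 * 14.0
= 69.4792
Compute the denominator:
A^3 = 11.44^3 = 1497.193984
Resistance:
R = 69.4792 / 1497.193984
= 0.0464 Ns^2/m^8


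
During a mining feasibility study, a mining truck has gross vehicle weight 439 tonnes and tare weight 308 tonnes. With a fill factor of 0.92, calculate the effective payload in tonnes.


120.52 tonnes

Maximum payload = gross - tare
= 439 - 308 = 131 tonnes
Effective payload = max payload * fill factor
= 131 * 0.92
= 120.52 tonnes


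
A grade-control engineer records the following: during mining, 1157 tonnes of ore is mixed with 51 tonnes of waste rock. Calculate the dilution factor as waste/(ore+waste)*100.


4.2219%

Total material = ore + waste
= 1157 + 51 = 1208 tonnes
Dilution = waste / total * 100
= 51 / 1208 * 100
= 0.04221854305 * 100
= 4.2219%


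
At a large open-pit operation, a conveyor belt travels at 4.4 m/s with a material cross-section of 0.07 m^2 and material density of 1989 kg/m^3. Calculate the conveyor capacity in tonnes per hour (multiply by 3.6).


2205.4032 t/h

Volumetric flow = speed * area
= 4.4 * 0.07 = 0.308 m^3/s
Mass flow = volumetric * density
= 0.308 * 1989 = 612.612 kg/s
Convert to t/h: multiply by 3.6
Capacity = 612.612 * 3.6
= 2205.4032 t/h


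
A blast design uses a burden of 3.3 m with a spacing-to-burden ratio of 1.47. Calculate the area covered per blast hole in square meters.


16.0083 m^2

First, find the spacing:
Spacing = burden * ratio = 3.3 * 1.47
= 4.851 m
Then, calculate the area:
Area = burden * spacing = 3.3 * 4.851
= 16.0083 m^2


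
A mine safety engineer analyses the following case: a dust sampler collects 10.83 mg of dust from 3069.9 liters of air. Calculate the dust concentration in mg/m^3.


3.5278 mg/m^3

Convert liters to m^3: 1 m^3 = 1000 L
Concentration = mass / volume * 1000
= 10.83 / 3069.9 * 1000
= 0.003527802209 * 1000
= 3.5278 mg/m^3


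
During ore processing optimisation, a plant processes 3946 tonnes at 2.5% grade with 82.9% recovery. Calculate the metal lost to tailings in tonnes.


Total metal in feed:
= 3946 * 2.5 / 100 = 98.65 tonnes
Metal recovered:
= 98.65 * 82.9 / 100 = 81.78085 tonnes
Metal lost to tailings:
= 98.65 - 81.78085
= 16.8692 tonnes

16.8692 tonnes


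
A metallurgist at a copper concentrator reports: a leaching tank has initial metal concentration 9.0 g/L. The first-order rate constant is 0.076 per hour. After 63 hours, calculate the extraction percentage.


Compute the exponent:
-k * t = -0.076 * 63 = -4.788
Remaining concentration:
C = 9.0 * exp(-4.788)
= 9.0 * 0.008329098933
= 0.07496189039 g/L
Extracted = 9.0 - 0.07496189039 = 8.92503811 g/L
Extraction % = 8.92503811 / 9.0 * 100
= 99.1671%

99.1671%


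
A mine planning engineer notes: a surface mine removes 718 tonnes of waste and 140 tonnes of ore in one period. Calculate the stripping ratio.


5.1286

Stripping ratio = waste tonnage / ore tonnage
= 718 / 140
= 5.1286


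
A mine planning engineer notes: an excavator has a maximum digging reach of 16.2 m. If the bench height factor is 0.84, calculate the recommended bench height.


13.608 m

Bench height = reach * factor
= 16.2 * 0.84
= 13.608 m


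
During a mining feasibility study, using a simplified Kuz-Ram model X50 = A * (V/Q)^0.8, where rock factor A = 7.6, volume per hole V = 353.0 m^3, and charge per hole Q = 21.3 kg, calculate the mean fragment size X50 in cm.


Compute V/Q:
V/Q = 353.0 / 21.3 = 16.57276995
Raise to the power 0.8:
(V/Q)^0.8 = 16.57276995^0.8 = 9.451833911
Multiply by A:
X50 = 7.6 * 9.451833911
= 71.8339 cm

71.8339 cm


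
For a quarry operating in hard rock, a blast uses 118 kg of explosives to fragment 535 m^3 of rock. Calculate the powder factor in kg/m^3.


Powder factor = explosive mass / rock volume
= 118 / 535
= 0.2206 kg/m^3

0.2206 kg/m^3


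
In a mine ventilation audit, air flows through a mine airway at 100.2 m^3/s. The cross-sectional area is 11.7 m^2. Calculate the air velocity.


Velocity = flow rate / cross-sectional area
= 100.2 / 11.7
= 8.5641 m/s

8.5641 m/s


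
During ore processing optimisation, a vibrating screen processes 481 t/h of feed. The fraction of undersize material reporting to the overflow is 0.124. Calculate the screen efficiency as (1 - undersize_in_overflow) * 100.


Screen efficiency = (1 - fraction of undersize in overflow) * 100
= (1 - 0.124) * 100
= 0.876 * 100
= 87.6%

87.6%


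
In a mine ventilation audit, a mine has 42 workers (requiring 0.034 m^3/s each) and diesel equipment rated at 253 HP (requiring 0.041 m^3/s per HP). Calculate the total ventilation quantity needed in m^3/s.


Airflow for workers:
Q_people = 42 * 0.034 = 1.428 m^3/s
Airflow for diesel equipment:
Q_diesel = 253 * 0.041 = 10.373 m^3/s
Total ventilation:
Q_total = 1.428 + 10.373
= 11.801 m^3/s

11.801 m^3/s


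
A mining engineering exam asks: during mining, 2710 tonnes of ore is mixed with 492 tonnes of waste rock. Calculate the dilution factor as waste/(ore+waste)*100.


15.3654%

Total material = ore + waste
= 2710 + 492 = 3202 tonnes
Dilution = waste / total * 100
= 492 / 3202 * 100
= 0.1536539663 * 100
= 15.3654%


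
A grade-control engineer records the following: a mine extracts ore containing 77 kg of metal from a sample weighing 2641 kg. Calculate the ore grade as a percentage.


Ore grade = (metal mass / ore mass) * 100
= (77 / 2641) * 100
= 0.02915562287 * 100
= 2.9156%

2.9156%


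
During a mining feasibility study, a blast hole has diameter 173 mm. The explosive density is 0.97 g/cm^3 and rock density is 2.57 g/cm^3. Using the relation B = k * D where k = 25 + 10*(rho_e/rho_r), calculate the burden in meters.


4.978 m

First, compute k:
rho_e / rho_r = 0.97 / 2.57 = 0.3774319066
k = 25 + 10 * 0.3774319066 = 28.77431907
Then, compute burden:
B = k * D / 1000 = 28.77431907 * 173 / 1000
= 4977.957198 / 1000
= 4.978 m


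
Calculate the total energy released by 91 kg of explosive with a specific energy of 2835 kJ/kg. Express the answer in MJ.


Energy = mass * specific_energy / 1000
= 91 * 2835 / 1000
= 257985 / 1000
= 257.985 MJ

257.985 MJ


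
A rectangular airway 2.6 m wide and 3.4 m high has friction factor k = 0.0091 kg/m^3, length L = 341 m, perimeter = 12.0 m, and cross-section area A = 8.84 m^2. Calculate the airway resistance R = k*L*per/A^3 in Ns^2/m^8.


Compute the numerator:
k * L * per = 0.0091 * 341 * 12.0
= 37.2372
Compute the denominator:
A^3 = 8.84^3 = 690.807104
Resistance:
R = 37.2372 / 690.807104
= 0.0539 Ns^2/m^8

0.0539 Ns^2/m^8


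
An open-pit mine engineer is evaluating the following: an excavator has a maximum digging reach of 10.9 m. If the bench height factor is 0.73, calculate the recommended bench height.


7.957 m

Bench height = reach * factor
= 10.9 * 0.73
= 7.957 m


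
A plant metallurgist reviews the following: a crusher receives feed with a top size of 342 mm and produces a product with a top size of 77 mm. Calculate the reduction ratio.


4.4416

Reduction ratio = feed size / product size
= 342 / 77
= 4.4416


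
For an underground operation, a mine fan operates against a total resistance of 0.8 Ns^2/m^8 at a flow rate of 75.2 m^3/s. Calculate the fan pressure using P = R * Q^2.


Compute Q^2:
Q^2 = 75.2^2 = 5655.04
Compute pressure:
P = R * Q^2 = 0.8 * 5655.04
= 4524.032 Pa

4524.032 Pa


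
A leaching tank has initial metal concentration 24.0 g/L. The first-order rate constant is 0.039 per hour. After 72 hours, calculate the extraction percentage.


93.9674%

Compute the exponent:
-k * t = -0.039 * 72 = -2.808
Remaining concentration:
C = 24.0 * exp(-2.808)
= 24.0 * 0.06032552287
= 1.447812549 g/L
Extracted = 24.0 - 1.447812549 = 22.55218745 g/L
Extraction % = 22.55218745 / 24.0 * 100
= 93.9674%


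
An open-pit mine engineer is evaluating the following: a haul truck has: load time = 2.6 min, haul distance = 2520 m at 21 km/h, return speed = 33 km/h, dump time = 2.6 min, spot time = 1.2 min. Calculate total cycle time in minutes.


18.1818 min

Convert haul speed to m/min: 21 * 1000/60 = 350 m/min
Haul time = 2520 / 350 = 7.2 min
Convert return speed to m/min: 33 * 1000/60 = 550 m/min
Return time = 2520 / 550 = 4.581818182 min
Total cycle time:
= 2.6 + 7.2 + 2.6 + 4.581818182 + 1.2
= 18.1818 min


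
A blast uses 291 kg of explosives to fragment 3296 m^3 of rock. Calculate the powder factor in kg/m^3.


Powder factor = explosive mass / rock volume
= 291 / 3296
= 0.0883 kg/m^3

0.0883 kg/m^3


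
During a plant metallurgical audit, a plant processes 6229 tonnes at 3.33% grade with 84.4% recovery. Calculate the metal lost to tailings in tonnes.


32.3584 tonnes

Total metal in feed:
= 6229 * 3.33 / 100 = 207.4257 tonnes
Metal recovered:
= 207.4257 * 84.4 / 100 = 175.0672908 tonnes
Metal lost to tailings:
= 207.4257 - 175.0672908
= 32.3584 tonnes


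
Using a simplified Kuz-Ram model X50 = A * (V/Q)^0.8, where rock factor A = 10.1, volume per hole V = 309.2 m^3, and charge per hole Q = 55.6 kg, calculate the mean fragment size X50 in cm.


39.8523 cm

Compute V/Q:
V/Q = 309.2 / 55.6 = 5.561151079
Raise to the power 0.8:
(V/Q)^0.8 = 5.561151079^0.8 = 3.945769895
Multiply by A:
X50 = 10.1 * 3.945769895
= 39.8523 cm


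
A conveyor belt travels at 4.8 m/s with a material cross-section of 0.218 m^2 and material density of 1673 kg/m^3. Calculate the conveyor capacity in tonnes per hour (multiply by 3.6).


6302.2579 t/h

Volumetric flow = speed * area
= 4.8 * 0.218 = 1.0464 m^3/s
Mass flow = volumetric * density
= 1.0464 * 1673 = 1750.6272 kg/s
Convert to t/h: multiply by 3.6
Capacity = 1750.6272 * 3.6
= 6302.2579 t/h


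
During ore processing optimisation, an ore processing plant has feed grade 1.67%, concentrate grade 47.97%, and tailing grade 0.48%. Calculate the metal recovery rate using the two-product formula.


71.9777%

Using the two-product formula:
R = 100 * c * (f - t) / (f * (c - t))
Numerator = 100 * 47.97 * (1.67 - 0.48)
= 100 * 47.97 * 1.19
= 5708.43
Denominator = 1.67 * (47.97 - 0.48)
= 1.67 * 47.49
= 79.3083
R = 5708.43 / 79.3083
= 71.9777%


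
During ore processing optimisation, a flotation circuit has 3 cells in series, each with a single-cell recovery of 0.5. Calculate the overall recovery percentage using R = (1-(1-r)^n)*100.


87.5%

Complement of single-cell recovery:
1 - r = 1 - 0.5 = 0.5
Raise to power n:
(1 - r)^3 = 0.5^3 = 0.125
Overall recovery:
R = (1 - 0.125) * 100
= 87.5%


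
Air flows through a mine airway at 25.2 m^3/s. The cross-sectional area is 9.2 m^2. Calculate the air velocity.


Velocity = flow rate / cross-sectional area
= 25.2 / 9.2
= 2.7391 m/s

2.7391 m/s


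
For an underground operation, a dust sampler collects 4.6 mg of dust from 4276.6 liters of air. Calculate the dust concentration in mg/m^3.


1.0756 mg/m^3

Convert liters to m^3: 1 m^3 = 1000 L
Concentration = mass / volume * 1000
= 4.6 / 4276.6 * 1000
= 0.00107562082 * 1000
= 1.0756 mg/m^3


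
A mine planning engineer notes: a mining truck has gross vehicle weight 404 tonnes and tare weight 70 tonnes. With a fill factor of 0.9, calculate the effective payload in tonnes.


Maximum payload = gross - tare
= 404 - 70 = 334 tonnes
Effective payload = max payload * fill factor
= 334 * 0.9
= 300.6 tonnes

300.6 tonnes


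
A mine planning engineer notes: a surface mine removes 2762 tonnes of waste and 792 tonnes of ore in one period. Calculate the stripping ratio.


Stripping ratio = waste tonnage / ore tonnage
= 2762 / 792
= 3.4874

3.4874


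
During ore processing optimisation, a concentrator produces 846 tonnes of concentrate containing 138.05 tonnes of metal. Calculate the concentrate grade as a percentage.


16.318%

Grade = (metal in concentrate / concentrate mass) * 100
= (138.05 / 846) * 100
= 0.163179669 * 100
= 16.318%


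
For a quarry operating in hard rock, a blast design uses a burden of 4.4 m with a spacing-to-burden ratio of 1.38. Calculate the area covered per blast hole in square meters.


26.7168 m^2

First, find the spacing:
Spacing = burden * ratio = 4.4 * 1.38
= 6.072 m
Then, calculate the area:
Area = burden * spacing = 4.4 * 6.072
= 26.7168 m^2


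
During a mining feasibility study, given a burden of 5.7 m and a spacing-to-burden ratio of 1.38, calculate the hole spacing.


Spacing = burden * ratio
= 5.7 * 1.38
= 7.866 m

7.866 m


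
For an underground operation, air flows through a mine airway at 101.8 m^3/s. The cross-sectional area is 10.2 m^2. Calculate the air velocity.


Velocity = flow rate / cross-sectional area
= 101.8 / 10.2
= 9.9804 m/s

9.9804 m/s


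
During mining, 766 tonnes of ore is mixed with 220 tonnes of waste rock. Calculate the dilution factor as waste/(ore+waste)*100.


Total material = ore + waste
= 766 + 220 = 986 tonnes
Dilution = waste / total * 100
= 220 / 986 * 100
= 0.2231237323 * 100
= 22.3124%

22.3124%


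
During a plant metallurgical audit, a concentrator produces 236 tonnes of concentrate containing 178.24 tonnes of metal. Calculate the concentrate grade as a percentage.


Grade = (metal in concentrate / concentrate mass) * 100
= (178.24 / 236) * 100
= 0.7552542373 * 100
= 75.5254%

75.5254%


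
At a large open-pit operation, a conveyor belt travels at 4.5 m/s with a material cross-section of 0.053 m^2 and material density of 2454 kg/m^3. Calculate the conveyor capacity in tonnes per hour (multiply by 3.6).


2107.0044 t/h

Volumetric flow = speed * area
= 4.5 * 0.053 = 0.2385 m^3/s
Mass flow = volumetric * density
= 0.2385 * 2454 = 585.279 kg/s
Convert to t/h: multiply by 3.6
Capacity = 585.279 * 3.6
= 2107.0044 t/h


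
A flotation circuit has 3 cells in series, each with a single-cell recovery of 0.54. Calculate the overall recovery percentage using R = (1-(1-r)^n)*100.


Complement of single-cell recovery:
1 - r = 1 - 0.54 = 0.46
Raise to power n:
(1 - r)^3 = 0.46^3 = 0.097336
Overall recovery:
R = (1 - 0.097336) * 100
= 90.2664%

90.2664%


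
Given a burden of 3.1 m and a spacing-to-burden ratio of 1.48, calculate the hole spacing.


Spacing = burden * ratio
= 3.1 * 1.48
= 4.588 m

4.588 m


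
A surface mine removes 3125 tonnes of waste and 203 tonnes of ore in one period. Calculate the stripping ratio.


15.3941

Stripping ratio = waste tonnage / ore tonnage
= 3125 / 203
= 15.3941


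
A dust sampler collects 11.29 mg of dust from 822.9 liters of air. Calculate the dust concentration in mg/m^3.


Convert liters to m^3: 1 m^3 = 1000 L
Concentration = mass / volume * 1000
= 11.29 / 822.9 * 1000
= 0.01371977154 * 1000
= 13.7198 mg/m^3

13.7198 mg/m^3


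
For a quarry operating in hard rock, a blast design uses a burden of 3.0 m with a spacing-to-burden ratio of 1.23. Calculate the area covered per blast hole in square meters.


11.07 m^2

First, find the spacing:
Spacing = burden * ratio = 3.0 * 1.23
= 3.69 m
Then, calculate the area:
Area = burden * spacing = 3.0 * 3.69
= 11.07 m^2


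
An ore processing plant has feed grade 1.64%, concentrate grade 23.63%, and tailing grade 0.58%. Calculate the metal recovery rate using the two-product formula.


Using the two-product formula:
R = 100 * c * (f - t) / (f * (c - t))
Numerator = 100 * 23.63 * (1.64 - 0.58)
= 100 * 23.63 * 1.06
= 2504.78
Denominator = 1.64 * (23.63 - 0.58)
= 1.64 * 23.05
= 37.802
R = 2504.78 / 37.802
= 66.2605%

66.2605%


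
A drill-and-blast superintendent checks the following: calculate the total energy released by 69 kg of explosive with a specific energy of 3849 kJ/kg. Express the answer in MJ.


265.581 MJ

Energy = mass * specific_energy / 1000
= 69 * 3849 / 1000
= 265581 / 1000
= 265.581 MJ


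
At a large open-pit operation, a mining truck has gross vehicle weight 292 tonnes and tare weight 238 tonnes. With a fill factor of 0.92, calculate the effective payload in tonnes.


Maximum payload = gross - tare
= 292 - 238 = 54 tonnes
Effective payload = max payload * fill factor
= 54 * 0.92
= 49.68 tonnes

49.68 tonnes


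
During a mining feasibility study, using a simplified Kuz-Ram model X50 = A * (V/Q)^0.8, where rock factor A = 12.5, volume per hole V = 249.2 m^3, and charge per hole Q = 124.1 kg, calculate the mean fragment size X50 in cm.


Compute V/Q:
V/Q = 249.2 / 124.1 = 2.008058018
Raise to the power 0.8:
(V/Q)^0.8 = 2.008058018^0.8 = 1.746710799
Multiply by A:
X50 = 12.5 * 1.746710799
= 21.8339 cm

21.8339 cm


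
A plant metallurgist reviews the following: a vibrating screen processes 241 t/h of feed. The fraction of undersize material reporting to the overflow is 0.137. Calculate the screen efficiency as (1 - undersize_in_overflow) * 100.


86.3%

Screen efficiency = (1 - fraction of undersize in overflow) * 100
= (1 - 0.137) * 100
= 0.863 * 100
= 86.3%


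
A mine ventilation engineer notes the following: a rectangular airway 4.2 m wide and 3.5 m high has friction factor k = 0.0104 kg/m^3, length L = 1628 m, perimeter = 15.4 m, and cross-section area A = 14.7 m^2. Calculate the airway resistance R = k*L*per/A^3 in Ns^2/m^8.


Compute the numerator:
k * L * per = 0.0104 * 1628 * 15.4
= 260.74048
Compute the denominator:
A^3 = 14.7^3 = 3176.523
Resistance:
R = 260.74048 / 3176.523
= 0.0821 Ns^2/m^8

0.0821 Ns^2/m^8


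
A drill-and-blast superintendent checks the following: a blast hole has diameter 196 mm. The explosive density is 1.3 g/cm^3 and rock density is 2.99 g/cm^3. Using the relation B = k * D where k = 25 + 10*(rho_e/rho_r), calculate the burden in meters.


First, compute k:
rho_e / rho_r = 1.3 / 2.99 = 0.4347826087
k = 25 + 10 * 0.4347826087 = 29.34782609
Then, compute burden:
B = k * D / 1000 = 29.34782609 * 196 / 1000
= 5752.173913 / 1000
= 5.7522 m

5.7522 m


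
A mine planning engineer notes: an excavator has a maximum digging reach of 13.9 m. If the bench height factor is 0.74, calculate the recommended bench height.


10.286 m

Bench height = reach * factor
= 13.9 * 0.74
= 10.286 m


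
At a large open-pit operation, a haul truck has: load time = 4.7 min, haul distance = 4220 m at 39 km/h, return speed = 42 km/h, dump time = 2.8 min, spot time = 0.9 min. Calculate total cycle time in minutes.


20.9209 min

Convert haul speed to m/min: 39 * 1000/60 = 650 m/min
Haul time = 4220 / 650 = 6.492307692 min
Convert return speed to m/min: 42 * 1000/60 = 700 m/min
Return time = 4220 / 700 = 6.028571429 min
Total cycle time:
= 4.7 + 6.492307692 + 2.8 + 6.028571429 + 0.9
= 20.9209 min


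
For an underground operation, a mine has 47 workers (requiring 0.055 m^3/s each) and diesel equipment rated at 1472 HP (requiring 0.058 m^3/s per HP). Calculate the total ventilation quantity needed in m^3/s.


87.961 m^3/s

Airflow for workers:
Q_people = 47 * 0.055 = 2.585 m^3/s
Airflow for diesel equipment:
Q_diesel = 1472 * 0.058 = 85.376 m^3/s
Total ventilation:
Q_total = 2.585 + 85.376
= 87.961 m^3/s


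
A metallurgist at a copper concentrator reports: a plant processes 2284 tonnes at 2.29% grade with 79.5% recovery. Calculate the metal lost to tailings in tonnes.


10.7222 tonnes

Total metal in feed:
= 2284 * 2.29 / 100 = 52.3036 tonnes
Metal recovered:
= 52.3036 * 79.5 / 100 = 41.581362 tonnes
Metal lost to tailings:
= 52.3036 - 41.581362
= 10.7222 tonnes


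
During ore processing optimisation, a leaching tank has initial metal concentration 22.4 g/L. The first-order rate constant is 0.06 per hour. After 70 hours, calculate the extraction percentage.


Compute the exponent:
-k * t = -0.06 * 70 = -4.2
Remaining concentration:
C = 22.4 * exp(-4.2)
= 22.4 * 0.01499557682
= 0.3359009208 g/L
Extracted = 22.4 - 0.3359009208 = 22.06409908 g/L
Extraction % = 22.06409908 / 22.4 * 100
= 98.5004%

98.5004%


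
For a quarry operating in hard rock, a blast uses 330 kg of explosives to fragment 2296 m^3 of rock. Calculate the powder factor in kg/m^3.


Powder factor = explosive mass / rock volume
= 330 / 2296
= 0.1437 kg/m^3

0.1437 kg/m^3


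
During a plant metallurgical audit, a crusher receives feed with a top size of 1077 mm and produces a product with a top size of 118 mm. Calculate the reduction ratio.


Reduction ratio = feed size / product size
= 1077 / 118
= 9.1271

9.1271


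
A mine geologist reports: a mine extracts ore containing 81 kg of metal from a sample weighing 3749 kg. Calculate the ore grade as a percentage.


Ore grade = (metal mass / ore mass) * 100
= (81 / 3749) * 100
= 0.02160576154 * 100
= 2.1606%

2.1606%


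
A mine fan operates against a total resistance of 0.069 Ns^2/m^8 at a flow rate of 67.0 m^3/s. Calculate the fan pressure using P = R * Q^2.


Compute Q^2:
Q^2 = 67.0^2 = 4489.0
Compute pressure:
P = R * Q^2 = 0.069 * 4489.0
= 309.741 Pa

309.741 Pa


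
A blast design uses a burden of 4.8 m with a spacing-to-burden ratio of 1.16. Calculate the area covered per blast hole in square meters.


26.7264 m^2

First, find the spacing:
Spacing = burden * ratio = 4.8 * 1.16
= 5.568 m
Then, calculate the area:
Area = burden * spacing = 4.8 * 5.568
= 26.7264 m^2


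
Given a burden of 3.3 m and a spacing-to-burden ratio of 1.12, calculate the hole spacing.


Spacing = burden * ratio
= 3.3 * 1.12
= 3.696 m

3.696 m


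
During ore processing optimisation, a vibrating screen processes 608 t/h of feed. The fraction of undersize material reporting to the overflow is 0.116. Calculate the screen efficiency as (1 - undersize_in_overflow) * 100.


88.4%

Screen efficiency = (1 - fraction of undersize in overflow) * 100
= (1 - 0.116) * 100
= 0.884 * 100
= 88.4%


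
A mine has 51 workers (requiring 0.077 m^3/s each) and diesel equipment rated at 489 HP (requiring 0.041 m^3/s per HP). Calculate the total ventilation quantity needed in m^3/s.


23.976 m^3/s

Airflow for workers:
Q_people = 51 * 0.077 = 3.927 m^3/s
Airflow for diesel equipment:
Q_diesel = 489 * 0.041 = 20.049 m^3/s
Total ventilation:
Q_total = 3.927 + 20.049
= 23.976 m^3/s


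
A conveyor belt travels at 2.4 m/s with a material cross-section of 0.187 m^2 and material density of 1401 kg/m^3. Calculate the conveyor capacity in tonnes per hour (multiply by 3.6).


Volumetric flow = speed * area
= 2.4 * 0.187 = 0.4488 m^3/s
Mass flow = volumetric * density
= 0.4488 * 1401 = 628.7688 kg/s
Convert to t/h: multiply by 3.6
Capacity = 628.7688 * 3.6
= 2263.5677 t/h

2263.5677 t/h


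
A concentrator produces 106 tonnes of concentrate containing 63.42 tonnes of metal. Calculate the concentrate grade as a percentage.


59.8302%

Grade = (metal in concentrate / concentrate mass) * 100
= (63.42 / 106) * 100
= 0.5983018868 * 100
= 59.8302%


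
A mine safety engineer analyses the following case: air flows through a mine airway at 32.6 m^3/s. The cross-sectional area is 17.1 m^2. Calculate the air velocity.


1.9064 m/s

Velocity = flow rate / cross-sectional area
= 32.6 / 17.1
= 1.9064 m/s


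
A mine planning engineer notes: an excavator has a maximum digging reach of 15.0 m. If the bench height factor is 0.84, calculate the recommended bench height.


Bench height = reach * factor
= 15.0 * 0.84
= 12.6 m

12.6 m


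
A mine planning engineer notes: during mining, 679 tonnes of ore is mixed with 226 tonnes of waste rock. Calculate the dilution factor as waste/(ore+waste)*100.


24.9724%

Total material = ore + waste
= 679 + 226 = 905 tonnes
Dilution = waste / total * 100
= 226 / 905 * 100
= 0.2497237569 * 100
= 24.9724%


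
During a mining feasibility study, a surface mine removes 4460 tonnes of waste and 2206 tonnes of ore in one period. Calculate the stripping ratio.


Stripping ratio = waste tonnage / ore tonnage
= 4460 / 2206
= 2.0218

2.0218


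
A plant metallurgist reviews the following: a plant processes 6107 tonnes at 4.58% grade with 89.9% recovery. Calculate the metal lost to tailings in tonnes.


28.2498 tonnes

Total metal in feed:
= 6107 * 4.58 / 100 = 279.7006 tonnes
Metal recovered:
= 279.7006 * 89.9 / 100 = 251.4508394 tonnes
Metal lost to tailings:
= 279.7006 - 251.4508394
= 28.2498 tonnes


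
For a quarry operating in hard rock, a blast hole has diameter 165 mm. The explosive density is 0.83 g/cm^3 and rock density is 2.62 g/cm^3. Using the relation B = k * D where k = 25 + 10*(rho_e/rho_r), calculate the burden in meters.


4.6477 m

First, compute k:
rho_e / rho_r = 0.83 / 2.62 = 0.3167938931
k = 25 + 10 * 0.3167938931 = 28.16793893
Then, compute burden:
B = k * D / 1000 = 28.16793893 * 165 / 1000
= 4647.709924 / 1000
= 4.6477 m


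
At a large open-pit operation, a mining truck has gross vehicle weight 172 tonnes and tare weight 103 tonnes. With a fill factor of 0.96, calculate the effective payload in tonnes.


66.24 tonnes

Maximum payload = gross - tare
= 172 - 103 = 69 tonnes
Effective payload = max payload * fill factor
= 69 * 0.96
= 66.24 tonnes


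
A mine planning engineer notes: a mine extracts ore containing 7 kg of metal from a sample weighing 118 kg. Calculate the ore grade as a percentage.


Ore grade = (metal mass / ore mass) * 100
= (7 / 118) * 100
= 0.0593220339 * 100
= 5.9322%

5.9322%


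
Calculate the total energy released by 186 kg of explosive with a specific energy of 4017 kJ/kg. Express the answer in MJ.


747.162 MJ

Energy = mass * specific_energy / 1000
= 186 * 4017 / 1000
= 747162 / 1000
= 747.162 MJ


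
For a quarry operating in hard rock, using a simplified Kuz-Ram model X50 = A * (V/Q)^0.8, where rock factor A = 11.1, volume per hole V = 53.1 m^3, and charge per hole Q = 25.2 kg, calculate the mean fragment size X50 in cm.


20.1501 cm

Compute V/Q:
V/Q = 53.1 / 25.2 = 2.107142857
Raise to the power 0.8:
(V/Q)^0.8 = 2.107142857^0.8 = 1.815328326
Multiply by A:
X50 = 11.1 * 1.815328326
= 20.1501 cm


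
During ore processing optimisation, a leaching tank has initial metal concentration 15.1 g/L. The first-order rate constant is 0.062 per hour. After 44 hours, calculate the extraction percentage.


Compute the exponent:
-k * t = -0.062 * 44 = -2.728
Remaining concentration:
C = 15.1 * exp(-2.728)
= 15.1 * 0.06534985877
= 0.9867828675 g/L
Extracted = 15.1 - 0.9867828675 = 14.11321713 g/L
Extraction % = 14.11321713 / 15.1 * 100
= 93.465%

93.465%


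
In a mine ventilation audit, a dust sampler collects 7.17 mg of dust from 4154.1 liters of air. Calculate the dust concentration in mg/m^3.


Convert liters to m^3: 1 m^3 = 1000 L
Concentration = mass / volume * 1000
= 7.17 / 4154.1 * 1000
= 0.001726005633 * 1000
= 1.726 mg/m^3

1.726 mg/m^3


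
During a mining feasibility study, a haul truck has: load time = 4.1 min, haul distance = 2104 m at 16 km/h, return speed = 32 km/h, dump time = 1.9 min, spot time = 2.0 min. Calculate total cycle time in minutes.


Convert haul speed to m/min: 16 * 1000/60 = 266.6666667 m/min
Haul time = 2104 / 266.6666667 = 7.89 min
Convert return speed to m/min: 32 * 1000/60 = 533.3333333 m/min
Return time = 2104 / 533.3333333 = 3.945 min
Total cycle time:
= 4.1 + 7.89 + 1.9 + 3.945 + 2.0
= 19.835 min

19.835 min


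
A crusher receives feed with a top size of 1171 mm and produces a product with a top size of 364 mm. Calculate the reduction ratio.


Reduction ratio = feed size / product size
= 1171 / 364
= 3.217

3.217


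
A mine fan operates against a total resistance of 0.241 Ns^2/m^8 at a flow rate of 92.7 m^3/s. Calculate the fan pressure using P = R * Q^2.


Compute Q^2:
Q^2 = 92.7^2 = 8593.29
Compute pressure:
P = R * Q^2 = 0.241 * 8593.29
= 2070.9829 Pa

2070.9829 Pa


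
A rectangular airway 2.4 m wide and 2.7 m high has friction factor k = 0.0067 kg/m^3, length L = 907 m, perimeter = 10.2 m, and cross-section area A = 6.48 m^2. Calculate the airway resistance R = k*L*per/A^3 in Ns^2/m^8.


0.2278 Ns^2/m^8

Compute the numerator:
k * L * per = 0.0067 * 907 * 10.2
= 61.98438
Compute the denominator:
A^3 = 6.48^3 = 272.097792
Resistance:
R = 61.98438 / 272.097792
= 0.2278 Ns^2/m^8


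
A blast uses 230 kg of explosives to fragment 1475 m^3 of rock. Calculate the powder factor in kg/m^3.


0.1559 kg/m^3

Powder factor = explosive mass / rock volume
= 230 / 1475
= 0.1559 kg/m^3


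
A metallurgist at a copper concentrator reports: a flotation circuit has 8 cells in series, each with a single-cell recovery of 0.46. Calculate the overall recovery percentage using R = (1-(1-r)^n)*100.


99.277%

Complement of single-cell recovery:
1 - r = 1 - 0.46 = 0.54
Raise to power n:
(1 - r)^8 = 0.54^8 = 0.007230196134
Overall recovery:
R = (1 - 0.007230196134) * 100
= 99.277%


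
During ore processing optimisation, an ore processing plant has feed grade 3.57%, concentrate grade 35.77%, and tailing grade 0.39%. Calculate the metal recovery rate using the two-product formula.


Using the two-product formula:
R = 100 * c * (f - t) / (f * (c - t))
Numerator = 100 * 35.77 * (3.57 - 0.39)
= 100 * 35.77 * 3.18
= 11374.86
Denominator = 3.57 * (35.77 - 0.39)
= 3.57 * 35.38
= 126.3066
R = 11374.86 / 126.3066
= 90.0575%

90.0575%


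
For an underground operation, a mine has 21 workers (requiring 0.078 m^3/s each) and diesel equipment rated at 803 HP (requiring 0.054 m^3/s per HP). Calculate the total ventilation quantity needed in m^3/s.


Airflow for workers:
Q_people = 21 * 0.078 = 1.638 m^3/s
Airflow for diesel equipment:
Q_diesel = 803 * 0.054 = 43.362 m^3/s
Total ventilation:
Q_total = 1.638 + 43.362
= 45.0 m^3/s

45.0 m^3/s


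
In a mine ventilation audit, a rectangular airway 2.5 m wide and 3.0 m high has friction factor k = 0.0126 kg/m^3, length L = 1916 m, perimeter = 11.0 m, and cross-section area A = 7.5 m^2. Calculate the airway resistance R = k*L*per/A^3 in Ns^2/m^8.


Compute the numerator:
k * L * per = 0.0126 * 1916 * 11.0
= 265.5576
Compute the denominator:
A^3 = 7.5^3 = 421.875
Resistance:
R = 265.5576 / 421.875
= 0.6295 Ns^2/m^8

0.6295 Ns^2/m^8


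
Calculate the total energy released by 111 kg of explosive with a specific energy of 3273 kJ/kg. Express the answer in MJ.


363.303 MJ

Energy = mass * specific_energy / 1000
= 111 * 3273 / 1000
= 363303 / 1000
= 363.303 MJ


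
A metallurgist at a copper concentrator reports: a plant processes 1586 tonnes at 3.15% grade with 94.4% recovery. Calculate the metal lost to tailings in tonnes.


2.7977 tonnes

Total metal in feed:
= 1586 * 3.15 / 100 = 49.959 tonnes
Metal recovered:
= 49.959 * 94.4 / 100 = 47.161296 tonnes
Metal lost to tailings:
= 49.959 - 47.161296
= 2.7977 tonnes


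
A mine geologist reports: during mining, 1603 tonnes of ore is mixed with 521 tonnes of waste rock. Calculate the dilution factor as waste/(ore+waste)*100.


24.5292%

Total material = ore + waste
= 1603 + 521 = 2124 tonnes
Dilution = waste / total * 100
= 521 / 2124 * 100
= 0.2452919021 * 100
= 24.5292%


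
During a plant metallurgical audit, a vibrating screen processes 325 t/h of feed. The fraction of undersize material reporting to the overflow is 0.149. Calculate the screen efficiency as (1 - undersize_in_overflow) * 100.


85.1%

Screen efficiency = (1 - fraction of undersize in overflow) * 100
= (1 - 0.149) * 100
= 0.851 * 100
= 85.1%


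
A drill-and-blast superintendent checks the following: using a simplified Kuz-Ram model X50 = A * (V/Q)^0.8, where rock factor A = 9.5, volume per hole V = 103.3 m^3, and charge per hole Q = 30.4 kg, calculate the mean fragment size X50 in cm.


25.2758 cm

Compute V/Q:
V/Q = 103.3 / 30.4 = 3.398026316
Raise to the power 0.8:
(V/Q)^0.8 = 3.398026316^0.8 = 2.660611049
Multiply by A:
X50 = 9.5 * 2.660611049
= 25.2758 cm


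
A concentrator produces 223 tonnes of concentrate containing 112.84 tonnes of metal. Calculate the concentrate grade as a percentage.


50.6009%

Grade = (metal in concentrate / concentrate mass) * 100
= (112.84 / 223) * 100
= 0.5060089686 * 100
= 50.6009%


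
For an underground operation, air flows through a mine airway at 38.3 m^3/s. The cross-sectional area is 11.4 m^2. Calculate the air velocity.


Velocity = flow rate / cross-sectional area
= 38.3 / 11.4
= 3.3596 m/s

3.3596 m/s


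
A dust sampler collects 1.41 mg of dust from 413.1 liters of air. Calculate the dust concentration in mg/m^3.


3.4132 mg/m^3

Convert liters to m^3: 1 m^3 = 1000 L
Concentration = mass / volume * 1000
= 1.41 / 413.1 * 1000
= 0.003413217139 * 1000
= 3.4132 mg/m^3


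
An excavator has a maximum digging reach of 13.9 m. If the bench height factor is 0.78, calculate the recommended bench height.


Bench height = reach * factor
= 13.9 * 0.78
= 10.842 m

10.842 m


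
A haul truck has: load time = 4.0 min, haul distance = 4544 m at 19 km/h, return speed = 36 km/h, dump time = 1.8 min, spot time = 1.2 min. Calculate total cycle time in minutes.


Convert haul speed to m/min: 19 * 1000/60 = 316.6666667 m/min
Haul time = 4544 / 316.6666667 = 14.34947368 min
Convert return speed to m/min: 36 * 1000/60 = 600 m/min
Return time = 4544 / 600 = 7.573333333 min
Total cycle time:
= 4.0 + 14.34947368 + 1.8 + 7.573333333 + 1.2
= 28.9228 min

28.9228 min


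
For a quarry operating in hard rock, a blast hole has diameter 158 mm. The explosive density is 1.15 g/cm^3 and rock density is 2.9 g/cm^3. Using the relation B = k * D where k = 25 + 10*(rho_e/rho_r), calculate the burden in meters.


4.5766 m

First, compute k:
rho_e / rho_r = 1.15 / 2.9 = 0.3965517241
k = 25 + 10 * 0.3965517241 = 28.96551724
Then, compute burden:
B = k * D / 1000 = 28.96551724 * 158 / 1000
= 4576.551724 / 1000
= 4.5766 m
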